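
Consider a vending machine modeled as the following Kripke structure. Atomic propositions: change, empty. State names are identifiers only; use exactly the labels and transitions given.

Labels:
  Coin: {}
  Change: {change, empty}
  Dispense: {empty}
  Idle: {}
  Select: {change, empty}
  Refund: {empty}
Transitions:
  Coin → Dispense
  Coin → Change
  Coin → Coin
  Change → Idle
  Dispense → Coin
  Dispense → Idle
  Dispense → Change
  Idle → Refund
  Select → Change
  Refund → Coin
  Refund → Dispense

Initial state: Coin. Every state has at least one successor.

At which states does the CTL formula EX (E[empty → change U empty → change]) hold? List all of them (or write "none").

{Coin, Change, Dispense, Select, Refund}

States satisfying E[empty → change U empty → change]: {Coin, Change, Idle, Select}.
States satisfying EX (E[empty → change U empty → change]): {Coin, Change, Dispense, Select, Refund}.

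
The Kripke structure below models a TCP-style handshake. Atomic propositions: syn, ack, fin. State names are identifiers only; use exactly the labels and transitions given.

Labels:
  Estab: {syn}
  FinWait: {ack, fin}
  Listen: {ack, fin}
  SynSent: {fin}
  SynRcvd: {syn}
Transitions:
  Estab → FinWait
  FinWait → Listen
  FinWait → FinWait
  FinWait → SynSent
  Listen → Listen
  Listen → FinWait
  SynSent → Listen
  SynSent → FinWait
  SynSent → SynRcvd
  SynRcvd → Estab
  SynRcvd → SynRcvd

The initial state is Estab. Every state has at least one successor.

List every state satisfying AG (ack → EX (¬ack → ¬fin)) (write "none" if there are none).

{Estab, FinWait, Listen, SynSent, SynRcvd}

States satisfying ack → EX (¬ack → ¬fin): {Estab, FinWait, Listen, SynSent, SynRcvd}.
States satisfying AG (ack → EX (¬ack → ¬fin)): {Estab, FinWait, Listen, SynSent, SynRcvd}.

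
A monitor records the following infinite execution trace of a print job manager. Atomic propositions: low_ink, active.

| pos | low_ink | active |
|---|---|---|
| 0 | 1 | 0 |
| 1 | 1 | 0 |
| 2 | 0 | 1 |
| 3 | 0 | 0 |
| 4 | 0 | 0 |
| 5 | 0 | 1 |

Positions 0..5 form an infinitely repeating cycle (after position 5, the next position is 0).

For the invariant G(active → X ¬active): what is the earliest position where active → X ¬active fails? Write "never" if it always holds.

never

active → X ¬active holds at every position 0..5, and those are all the positions the trace ever visits, so the invariant G(active → X ¬active) is never violated.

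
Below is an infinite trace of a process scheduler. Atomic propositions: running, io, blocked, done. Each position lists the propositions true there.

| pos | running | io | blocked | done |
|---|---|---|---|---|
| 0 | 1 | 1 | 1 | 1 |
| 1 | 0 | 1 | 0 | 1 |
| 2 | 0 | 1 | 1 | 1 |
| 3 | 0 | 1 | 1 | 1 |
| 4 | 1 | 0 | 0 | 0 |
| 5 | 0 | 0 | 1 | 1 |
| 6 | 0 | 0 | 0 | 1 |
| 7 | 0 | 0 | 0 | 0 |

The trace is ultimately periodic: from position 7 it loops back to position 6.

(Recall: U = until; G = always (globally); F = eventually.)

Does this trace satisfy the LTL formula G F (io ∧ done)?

F (io ∧ done) must hold at every position from 0 onward. It fails at position 4, so G F (io ∧ done) is false.

Does not hold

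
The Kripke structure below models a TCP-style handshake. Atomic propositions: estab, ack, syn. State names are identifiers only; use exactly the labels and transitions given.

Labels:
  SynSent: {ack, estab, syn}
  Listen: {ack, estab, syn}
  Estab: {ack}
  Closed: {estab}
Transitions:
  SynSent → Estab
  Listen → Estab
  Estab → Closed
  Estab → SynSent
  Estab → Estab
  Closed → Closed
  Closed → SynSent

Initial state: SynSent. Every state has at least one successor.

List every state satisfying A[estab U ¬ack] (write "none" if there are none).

{Closed}

States satisfying estab: {SynSent, Listen, Closed}.
States satisfying ¬ack: {Closed}.
States satisfying A[estab U ¬ack]: {Closed}.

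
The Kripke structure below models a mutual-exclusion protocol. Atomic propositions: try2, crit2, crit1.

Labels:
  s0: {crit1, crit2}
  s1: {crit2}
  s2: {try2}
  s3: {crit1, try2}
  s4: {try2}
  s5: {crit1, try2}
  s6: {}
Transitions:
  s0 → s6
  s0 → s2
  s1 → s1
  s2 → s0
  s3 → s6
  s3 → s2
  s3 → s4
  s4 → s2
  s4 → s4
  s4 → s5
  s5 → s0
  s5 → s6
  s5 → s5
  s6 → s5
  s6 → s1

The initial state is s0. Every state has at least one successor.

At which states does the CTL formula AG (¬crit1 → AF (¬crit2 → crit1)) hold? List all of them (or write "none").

{s0, s1, s2, s5, s6}

States satisfying ¬crit1 → AF (¬crit2 → crit1): {s0, s1, s2, s3, s5, s6}.
States satisfying AG (¬crit1 → AF (¬crit2 → crit1)): {s0, s1, s2, s5, s6}.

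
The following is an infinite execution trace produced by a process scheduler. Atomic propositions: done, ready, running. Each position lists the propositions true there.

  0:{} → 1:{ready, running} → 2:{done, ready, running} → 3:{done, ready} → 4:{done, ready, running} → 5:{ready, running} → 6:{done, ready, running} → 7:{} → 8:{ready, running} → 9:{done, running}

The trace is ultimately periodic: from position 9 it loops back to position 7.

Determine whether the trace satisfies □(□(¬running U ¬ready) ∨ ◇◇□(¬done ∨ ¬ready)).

□(¬running U ¬ready) ∨ ◇◇□(¬done ∨ ¬ready) holds at every position 0..9, and those are all positions ever visited, so □(□(¬running U ¬ready) ∨ ◇◇□(¬done ∨ ¬ready)) holds.

Yes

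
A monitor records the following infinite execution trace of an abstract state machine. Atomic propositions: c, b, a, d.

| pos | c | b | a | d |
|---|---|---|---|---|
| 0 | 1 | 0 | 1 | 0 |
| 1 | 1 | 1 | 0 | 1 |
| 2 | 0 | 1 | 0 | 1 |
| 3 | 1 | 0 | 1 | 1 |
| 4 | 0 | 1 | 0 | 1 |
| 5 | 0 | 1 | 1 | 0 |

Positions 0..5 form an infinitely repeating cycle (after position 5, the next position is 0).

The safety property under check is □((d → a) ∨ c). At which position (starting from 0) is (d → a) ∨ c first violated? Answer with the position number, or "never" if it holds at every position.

2

Check (d → a) ∨ c at each position in order: 0 ✓, 1 ✓.
At position 2 the labels are {b, d}, so (d → a) ∨ c is false there. This is the first violation.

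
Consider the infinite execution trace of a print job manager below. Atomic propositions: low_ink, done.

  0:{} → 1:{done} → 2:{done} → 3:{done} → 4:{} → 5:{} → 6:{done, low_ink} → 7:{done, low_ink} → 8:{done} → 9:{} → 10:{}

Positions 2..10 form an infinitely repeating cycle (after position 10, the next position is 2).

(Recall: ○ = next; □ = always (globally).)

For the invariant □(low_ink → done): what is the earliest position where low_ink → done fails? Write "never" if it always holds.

never

low_ink → done holds at every position 0..10, and those are all the positions the trace ever visits, so the invariant □(low_ink → done) is never violated.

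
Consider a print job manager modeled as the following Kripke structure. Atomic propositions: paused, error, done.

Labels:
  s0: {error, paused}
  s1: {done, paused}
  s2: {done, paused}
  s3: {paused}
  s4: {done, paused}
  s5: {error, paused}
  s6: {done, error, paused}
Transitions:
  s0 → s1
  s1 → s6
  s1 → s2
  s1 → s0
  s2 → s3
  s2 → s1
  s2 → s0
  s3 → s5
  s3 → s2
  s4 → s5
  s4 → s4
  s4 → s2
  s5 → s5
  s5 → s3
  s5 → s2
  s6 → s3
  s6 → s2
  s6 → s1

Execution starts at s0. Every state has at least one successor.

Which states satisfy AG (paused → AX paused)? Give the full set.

States satisfying paused → AX paused: {s0, s1, s2, s3, s4, s5, s6}.
States satisfying AG (paused → AX paused): {s0, s1, s2, s3, s4, s5, s6}.

{s0, s1, s2, s3, s4, s5, s6}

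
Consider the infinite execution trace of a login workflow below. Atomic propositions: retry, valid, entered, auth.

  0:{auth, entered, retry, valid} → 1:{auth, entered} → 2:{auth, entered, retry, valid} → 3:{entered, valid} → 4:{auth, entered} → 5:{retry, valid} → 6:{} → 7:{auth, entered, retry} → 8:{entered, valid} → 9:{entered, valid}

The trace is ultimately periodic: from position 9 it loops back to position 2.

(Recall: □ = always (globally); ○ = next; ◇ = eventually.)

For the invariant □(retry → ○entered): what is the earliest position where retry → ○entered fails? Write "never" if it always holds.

Check retry → ○entered at each position in order: 0 ✓, 1 ✓, 2 ✓, 3 ✓, 4 ✓.
At position 5 the labels are {retry, valid} and the next position 6 has {}, so retry → ○entered is false there. This is the first violation.

5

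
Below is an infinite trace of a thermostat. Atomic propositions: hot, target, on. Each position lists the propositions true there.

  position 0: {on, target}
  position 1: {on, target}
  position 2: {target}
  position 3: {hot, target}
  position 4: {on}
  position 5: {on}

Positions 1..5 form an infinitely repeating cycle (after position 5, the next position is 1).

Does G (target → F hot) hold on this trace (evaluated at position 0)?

target → F hot holds at every position 0..5, and those are all positions ever visited, so G (target → F hot) holds.
Positions where target holds: 0, 1, 2, 3.
Check F hot at each: 0→ok, 1→ok, 2→ok, 3→ok.

Yes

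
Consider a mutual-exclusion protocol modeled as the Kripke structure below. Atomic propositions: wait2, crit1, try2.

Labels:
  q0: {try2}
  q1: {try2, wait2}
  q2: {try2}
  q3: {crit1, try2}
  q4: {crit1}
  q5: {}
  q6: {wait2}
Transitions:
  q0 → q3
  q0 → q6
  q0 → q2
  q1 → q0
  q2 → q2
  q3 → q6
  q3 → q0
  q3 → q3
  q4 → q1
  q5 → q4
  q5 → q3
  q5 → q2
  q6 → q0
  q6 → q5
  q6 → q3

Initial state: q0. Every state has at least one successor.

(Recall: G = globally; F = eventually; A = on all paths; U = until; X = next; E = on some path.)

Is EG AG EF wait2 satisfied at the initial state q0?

Violated

States satisfying AG EF wait2: ∅.
States satisfying EG AG EF wait2: ∅.
No suitable path/successor from q0 witnesses the formula.
q0 ∉ Sat(EG AG EF wait2).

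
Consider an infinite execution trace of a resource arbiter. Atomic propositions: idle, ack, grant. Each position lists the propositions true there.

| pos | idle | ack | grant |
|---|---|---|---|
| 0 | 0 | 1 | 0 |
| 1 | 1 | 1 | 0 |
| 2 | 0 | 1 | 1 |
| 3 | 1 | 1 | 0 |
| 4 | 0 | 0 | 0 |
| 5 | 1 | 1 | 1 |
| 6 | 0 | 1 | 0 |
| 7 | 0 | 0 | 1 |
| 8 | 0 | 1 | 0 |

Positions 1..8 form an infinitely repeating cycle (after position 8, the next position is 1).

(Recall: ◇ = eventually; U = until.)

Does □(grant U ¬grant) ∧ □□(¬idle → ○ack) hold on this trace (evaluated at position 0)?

No

grant U ¬grant holds at every position 0..8, and those are all positions ever visited, so □(grant U ¬grant) holds.
□(¬idle → ○ack) must hold at every position from 0 onward. It fails at position 0, so □□(¬idle → ○ack) is false.
At position 0: □(grant U ¬grant) is true; □□(¬idle → ○ack) is false; so □(grant U ¬grant) ∧ □□(¬idle → ○ack) is false.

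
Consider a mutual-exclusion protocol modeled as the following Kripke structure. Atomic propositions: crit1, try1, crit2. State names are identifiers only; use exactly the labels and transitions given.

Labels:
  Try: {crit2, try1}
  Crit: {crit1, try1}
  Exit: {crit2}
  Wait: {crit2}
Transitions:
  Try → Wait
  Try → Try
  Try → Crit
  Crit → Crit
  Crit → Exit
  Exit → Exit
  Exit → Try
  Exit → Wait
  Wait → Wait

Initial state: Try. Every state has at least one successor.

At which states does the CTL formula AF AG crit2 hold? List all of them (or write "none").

{Wait}

States satisfying AG crit2: {Wait}.
States satisfying AF AG crit2: {Wait}.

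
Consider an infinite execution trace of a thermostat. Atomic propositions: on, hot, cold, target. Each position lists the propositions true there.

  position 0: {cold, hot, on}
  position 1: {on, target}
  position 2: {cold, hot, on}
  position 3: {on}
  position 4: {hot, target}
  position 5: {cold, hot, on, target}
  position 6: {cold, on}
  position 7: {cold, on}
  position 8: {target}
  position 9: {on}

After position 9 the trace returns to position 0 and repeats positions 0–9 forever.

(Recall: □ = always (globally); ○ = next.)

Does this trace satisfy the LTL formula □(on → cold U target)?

Does not hold

on → cold U target must hold at every position from 0 onward. It fails at position 2, so □(on → cold U target) is false.
Positions where on holds: 0, 1, 2, 3, 5, 6, 7, 9.
Check cold U target at each: 0→ok, 1→ok, 2→fails, 3→fails, 5→ok, 6→ok, 7→ok, 9→fails.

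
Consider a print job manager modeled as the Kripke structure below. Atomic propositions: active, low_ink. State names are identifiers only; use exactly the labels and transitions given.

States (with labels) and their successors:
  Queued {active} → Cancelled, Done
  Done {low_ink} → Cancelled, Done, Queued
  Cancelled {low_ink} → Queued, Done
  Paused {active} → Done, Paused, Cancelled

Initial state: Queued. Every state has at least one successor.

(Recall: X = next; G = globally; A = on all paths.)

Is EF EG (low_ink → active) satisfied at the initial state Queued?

Does not hold

States satisfying EG (low_ink → active): {Paused}.
States satisfying EF EG (low_ink → active): {Paused}.
No suitable path/successor from Queued witnesses the formula.
Queued ∉ Sat(EF EG (low_ink → active)).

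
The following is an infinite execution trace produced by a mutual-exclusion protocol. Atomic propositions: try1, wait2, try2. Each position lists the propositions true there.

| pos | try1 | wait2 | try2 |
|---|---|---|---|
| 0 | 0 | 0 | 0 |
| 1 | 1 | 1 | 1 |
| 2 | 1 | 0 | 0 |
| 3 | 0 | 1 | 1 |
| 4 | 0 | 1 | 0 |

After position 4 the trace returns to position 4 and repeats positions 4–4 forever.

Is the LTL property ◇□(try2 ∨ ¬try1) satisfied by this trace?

□(try2 ∨ ¬try1) holds at position 3, which is reachable from 0, so ◇□(try2 ∨ ¬try1) holds.

Yes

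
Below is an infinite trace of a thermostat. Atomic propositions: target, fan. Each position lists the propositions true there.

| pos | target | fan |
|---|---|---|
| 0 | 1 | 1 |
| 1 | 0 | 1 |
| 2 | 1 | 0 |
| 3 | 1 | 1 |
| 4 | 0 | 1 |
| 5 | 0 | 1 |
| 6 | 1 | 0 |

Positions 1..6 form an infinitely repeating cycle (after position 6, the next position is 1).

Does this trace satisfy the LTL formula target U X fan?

Holds

Walking from position 0: X fan first holds at position 0, and target holds at every earlier position along the way, so target U X fan holds.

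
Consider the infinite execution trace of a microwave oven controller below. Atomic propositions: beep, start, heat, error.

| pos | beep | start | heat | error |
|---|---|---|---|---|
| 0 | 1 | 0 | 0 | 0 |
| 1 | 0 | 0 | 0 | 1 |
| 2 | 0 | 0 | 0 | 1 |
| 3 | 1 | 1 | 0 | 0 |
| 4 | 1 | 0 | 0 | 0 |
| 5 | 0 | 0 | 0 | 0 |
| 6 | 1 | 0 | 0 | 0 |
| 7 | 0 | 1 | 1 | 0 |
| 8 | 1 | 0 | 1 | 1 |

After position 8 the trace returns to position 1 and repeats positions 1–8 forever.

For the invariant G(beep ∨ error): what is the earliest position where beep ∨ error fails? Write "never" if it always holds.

Check beep ∨ error at each position in order: 0 ✓, 1 ✓, 2 ✓, 3 ✓, 4 ✓.
At position 5 the labels are {}, so beep ∨ error is false there. This is the first violation.

5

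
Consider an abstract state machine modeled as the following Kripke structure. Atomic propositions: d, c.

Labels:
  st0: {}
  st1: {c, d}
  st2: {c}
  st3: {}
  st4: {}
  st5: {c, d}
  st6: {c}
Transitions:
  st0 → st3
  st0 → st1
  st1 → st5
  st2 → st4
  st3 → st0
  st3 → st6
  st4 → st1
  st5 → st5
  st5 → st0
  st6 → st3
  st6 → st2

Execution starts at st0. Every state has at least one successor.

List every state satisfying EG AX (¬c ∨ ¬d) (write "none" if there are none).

{st3, st6}

States satisfying AX (¬c ∨ ¬d): {st2, st3, st6}.
States satisfying EG AX (¬c ∨ ¬d): {st3, st6}.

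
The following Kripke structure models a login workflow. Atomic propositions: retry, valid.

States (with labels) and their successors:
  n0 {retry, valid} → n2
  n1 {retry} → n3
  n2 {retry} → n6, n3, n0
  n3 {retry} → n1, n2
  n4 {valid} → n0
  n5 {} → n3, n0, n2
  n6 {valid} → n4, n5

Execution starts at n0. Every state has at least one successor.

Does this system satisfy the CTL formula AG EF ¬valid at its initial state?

States satisfying EF ¬valid: {n0, n1, n2, n3, n4, n5, n6}.
States satisfying AG EF ¬valid: {n0, n1, n2, n3, n4, n5, n6}.
Every state reachable from n0 satisfies EF ¬valid.
n0 ∈ Sat(AG EF ¬valid).

Yes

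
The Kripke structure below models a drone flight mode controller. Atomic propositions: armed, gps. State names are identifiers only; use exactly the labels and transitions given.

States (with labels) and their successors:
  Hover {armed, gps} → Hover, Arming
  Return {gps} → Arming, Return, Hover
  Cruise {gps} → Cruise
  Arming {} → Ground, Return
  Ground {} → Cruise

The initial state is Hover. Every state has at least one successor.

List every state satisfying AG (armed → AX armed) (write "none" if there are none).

States satisfying armed → AX armed: {Return, Cruise, Arming, Ground}.
States satisfying AG (armed → AX armed): {Cruise, Ground}.

{Cruise, Ground}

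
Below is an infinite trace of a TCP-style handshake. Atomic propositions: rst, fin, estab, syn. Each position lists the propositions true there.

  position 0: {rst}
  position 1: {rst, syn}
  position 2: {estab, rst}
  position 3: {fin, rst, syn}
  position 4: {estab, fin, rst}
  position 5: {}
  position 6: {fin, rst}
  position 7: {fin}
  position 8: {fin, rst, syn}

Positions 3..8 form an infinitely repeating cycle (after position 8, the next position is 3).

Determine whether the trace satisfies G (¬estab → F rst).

¬estab → F rst holds at every position 0..8, and those are all positions ever visited, so G (¬estab → F rst) holds.
Positions where ¬estab holds: 0, 1, 3, 5, 6, 7, 8.
Check F rst at each: 0→ok, 1→ok, 3→ok, 5→ok, 6→ok, 7→ok, 8→ok.

Satisfied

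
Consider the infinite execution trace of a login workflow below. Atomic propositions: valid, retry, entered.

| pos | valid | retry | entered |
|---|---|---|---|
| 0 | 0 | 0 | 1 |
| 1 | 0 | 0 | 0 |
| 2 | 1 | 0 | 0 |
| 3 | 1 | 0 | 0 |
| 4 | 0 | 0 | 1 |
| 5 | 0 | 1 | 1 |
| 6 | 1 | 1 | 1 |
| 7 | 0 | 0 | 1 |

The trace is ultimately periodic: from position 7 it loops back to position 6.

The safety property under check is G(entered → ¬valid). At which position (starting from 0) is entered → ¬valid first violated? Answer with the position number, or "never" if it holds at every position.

Check entered → ¬valid at each position in order: 0 ✓, 1 ✓, 2 ✓, 3 ✓, 4 ✓, 5 ✓.
At position 6 the labels are {entered, retry, valid}, so entered → ¬valid is false there. This is the first violation.

6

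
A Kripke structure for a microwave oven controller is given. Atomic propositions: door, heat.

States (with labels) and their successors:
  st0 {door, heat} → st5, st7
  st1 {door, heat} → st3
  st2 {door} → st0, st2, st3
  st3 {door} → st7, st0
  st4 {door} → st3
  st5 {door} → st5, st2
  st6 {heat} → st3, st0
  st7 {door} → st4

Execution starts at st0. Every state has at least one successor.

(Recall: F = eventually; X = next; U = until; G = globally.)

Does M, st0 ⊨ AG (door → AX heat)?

Does not hold

States satisfying door → AX heat: {st6}.
States satisfying AG (door → AX heat): ∅.
st0 is reachable from st0 and violates door → AX heat, so AG fails at st0.
st0 ∉ Sat(AG (door → AX heat)).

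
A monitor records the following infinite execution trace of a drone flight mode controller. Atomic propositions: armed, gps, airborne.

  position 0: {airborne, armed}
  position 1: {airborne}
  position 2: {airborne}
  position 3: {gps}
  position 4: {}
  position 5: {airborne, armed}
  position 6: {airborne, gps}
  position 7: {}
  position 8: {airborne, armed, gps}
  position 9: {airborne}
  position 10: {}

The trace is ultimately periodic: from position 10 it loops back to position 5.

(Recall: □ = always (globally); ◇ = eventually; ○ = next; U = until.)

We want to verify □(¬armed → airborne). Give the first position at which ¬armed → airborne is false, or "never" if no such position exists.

3

Check ¬armed → airborne at each position in order: 0 ✓, 1 ✓, 2 ✓.
At position 3 the labels are {gps}, so ¬armed → airborne is false there. This is the first violation.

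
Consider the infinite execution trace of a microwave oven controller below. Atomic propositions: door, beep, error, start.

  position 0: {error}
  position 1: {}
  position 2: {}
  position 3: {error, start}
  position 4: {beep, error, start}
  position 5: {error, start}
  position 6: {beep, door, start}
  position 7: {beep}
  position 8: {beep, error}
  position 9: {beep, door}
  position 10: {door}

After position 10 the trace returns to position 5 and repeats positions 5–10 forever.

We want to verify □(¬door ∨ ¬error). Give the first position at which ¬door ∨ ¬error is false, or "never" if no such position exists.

never

¬door ∨ ¬error holds at every position 0..10, and those are all the positions the trace ever visits, so the invariant □(¬door ∨ ¬error) is never violated.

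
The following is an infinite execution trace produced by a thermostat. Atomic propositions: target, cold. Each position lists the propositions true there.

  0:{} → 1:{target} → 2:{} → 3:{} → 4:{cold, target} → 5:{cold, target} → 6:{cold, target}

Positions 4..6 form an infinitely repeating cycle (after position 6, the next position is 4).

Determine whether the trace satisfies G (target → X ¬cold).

target → X ¬cold must hold at every position from 0 onward. It fails at position 4, so G (target → X ¬cold) is false.
Positions where target holds: 1, 4, 5, 6.
Check X ¬cold at each: 1→ok, 4→fails, 5→fails, 6→fails.

Violated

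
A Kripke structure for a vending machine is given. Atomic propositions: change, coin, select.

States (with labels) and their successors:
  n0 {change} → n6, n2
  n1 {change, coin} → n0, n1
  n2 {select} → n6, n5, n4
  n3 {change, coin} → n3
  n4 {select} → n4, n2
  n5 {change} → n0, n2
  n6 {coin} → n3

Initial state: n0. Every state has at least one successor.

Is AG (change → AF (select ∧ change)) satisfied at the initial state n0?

Does not hold

States satisfying change → AF (select ∧ change): {n2, n4, n6}.
States satisfying AG (change → AF (select ∧ change)): ∅.
n0 is reachable from n0 and violates change → AF (select ∧ change), so AG fails at n0.
n0 ∉ Sat(AG (change → AF (select ∧ change))).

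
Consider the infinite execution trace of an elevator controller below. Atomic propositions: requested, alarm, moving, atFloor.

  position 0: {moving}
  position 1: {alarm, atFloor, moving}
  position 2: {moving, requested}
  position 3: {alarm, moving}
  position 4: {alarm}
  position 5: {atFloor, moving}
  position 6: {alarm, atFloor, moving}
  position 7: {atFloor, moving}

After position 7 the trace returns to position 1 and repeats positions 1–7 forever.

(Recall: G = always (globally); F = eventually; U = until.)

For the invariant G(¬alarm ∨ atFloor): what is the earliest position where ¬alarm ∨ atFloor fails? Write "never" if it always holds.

Check ¬alarm ∨ atFloor at each position in order: 0 ✓, 1 ✓, 2 ✓.
At position 3 the labels are {alarm, moving}, so ¬alarm ∨ atFloor is false there. This is the first violation.

3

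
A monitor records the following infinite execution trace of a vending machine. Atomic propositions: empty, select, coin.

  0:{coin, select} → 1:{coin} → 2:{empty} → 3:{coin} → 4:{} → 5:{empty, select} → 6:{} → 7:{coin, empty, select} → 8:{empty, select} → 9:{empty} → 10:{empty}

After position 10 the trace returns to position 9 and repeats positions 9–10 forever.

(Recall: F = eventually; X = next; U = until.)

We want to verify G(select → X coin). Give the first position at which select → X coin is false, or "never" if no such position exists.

Check select → X coin at each position in order: 0 ✓, 1 ✓, 2 ✓, 3 ✓, 4 ✓.
At position 5 the labels are {empty, select} and the next position 6 has {}, so select → X coin is false there. This is the first violation.

5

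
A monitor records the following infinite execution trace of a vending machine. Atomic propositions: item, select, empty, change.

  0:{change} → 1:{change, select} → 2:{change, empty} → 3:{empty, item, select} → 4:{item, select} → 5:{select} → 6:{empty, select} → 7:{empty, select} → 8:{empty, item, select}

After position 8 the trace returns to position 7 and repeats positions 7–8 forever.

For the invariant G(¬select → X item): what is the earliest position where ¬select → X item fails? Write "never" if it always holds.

0

At position 0 the labels are {change} and the next position 1 has {change, select}, so ¬select → X item is false there. This is the first violation.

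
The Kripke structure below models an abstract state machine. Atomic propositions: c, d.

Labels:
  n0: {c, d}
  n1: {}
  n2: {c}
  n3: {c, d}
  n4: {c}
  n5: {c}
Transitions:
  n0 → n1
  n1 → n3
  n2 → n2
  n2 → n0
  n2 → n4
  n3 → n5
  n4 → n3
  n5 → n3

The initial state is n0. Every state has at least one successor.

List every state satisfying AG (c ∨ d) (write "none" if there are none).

States satisfying c ∨ d: {n0, n2, n3, n4, n5}.
States satisfying AG (c ∨ d): {n3, n4, n5}.

{n3, n4, n5}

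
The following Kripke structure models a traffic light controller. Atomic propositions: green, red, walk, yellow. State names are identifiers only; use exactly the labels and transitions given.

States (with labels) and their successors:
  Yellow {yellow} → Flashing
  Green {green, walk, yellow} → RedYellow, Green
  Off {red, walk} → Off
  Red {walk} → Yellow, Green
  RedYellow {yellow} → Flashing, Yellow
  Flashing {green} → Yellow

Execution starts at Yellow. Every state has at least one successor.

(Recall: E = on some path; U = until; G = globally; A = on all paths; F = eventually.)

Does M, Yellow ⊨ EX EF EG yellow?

States satisfying EF EG yellow: {Green, Red}.
States satisfying EX EF EG yellow: {Green, Red}.
No suitable path/successor from Yellow witnesses the formula.
Yellow ∉ Sat(EX EF EG yellow).

Does not hold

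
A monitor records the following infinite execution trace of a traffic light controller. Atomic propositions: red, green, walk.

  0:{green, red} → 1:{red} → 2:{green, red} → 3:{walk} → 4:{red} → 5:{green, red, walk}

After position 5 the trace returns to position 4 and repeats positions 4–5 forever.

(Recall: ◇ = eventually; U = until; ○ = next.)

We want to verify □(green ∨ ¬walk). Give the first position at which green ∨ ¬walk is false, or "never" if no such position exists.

3

Check green ∨ ¬walk at each position in order: 0 ✓, 1 ✓, 2 ✓.
At position 3 the labels are {walk}, so green ∨ ¬walk is false there. This is the first violation.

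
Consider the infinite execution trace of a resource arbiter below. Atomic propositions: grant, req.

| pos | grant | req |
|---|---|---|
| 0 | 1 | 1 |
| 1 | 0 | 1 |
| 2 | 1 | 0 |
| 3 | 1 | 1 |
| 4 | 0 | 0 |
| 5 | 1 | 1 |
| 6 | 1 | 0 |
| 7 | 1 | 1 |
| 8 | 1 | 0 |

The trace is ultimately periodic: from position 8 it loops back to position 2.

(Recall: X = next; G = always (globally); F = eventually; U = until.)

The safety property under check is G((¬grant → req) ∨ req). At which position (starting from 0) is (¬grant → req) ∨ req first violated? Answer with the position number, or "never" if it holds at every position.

Check (¬grant → req) ∨ req at each position in order: 0 ✓, 1 ✓, 2 ✓, 3 ✓.
At position 4 the labels are {}, so (¬grant → req) ∨ req is false there. This is the first violation.

4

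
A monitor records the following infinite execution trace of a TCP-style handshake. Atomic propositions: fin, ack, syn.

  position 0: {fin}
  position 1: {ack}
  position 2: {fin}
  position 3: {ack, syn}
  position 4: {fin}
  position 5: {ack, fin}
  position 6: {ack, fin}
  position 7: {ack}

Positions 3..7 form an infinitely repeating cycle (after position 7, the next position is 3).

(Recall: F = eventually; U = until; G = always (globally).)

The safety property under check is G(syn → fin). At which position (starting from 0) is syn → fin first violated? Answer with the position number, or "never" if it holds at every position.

3

Check syn → fin at each position in order: 0 ✓, 1 ✓, 2 ✓.
At position 3 the labels are {ack, syn}, so syn → fin is false there. This is the first violation.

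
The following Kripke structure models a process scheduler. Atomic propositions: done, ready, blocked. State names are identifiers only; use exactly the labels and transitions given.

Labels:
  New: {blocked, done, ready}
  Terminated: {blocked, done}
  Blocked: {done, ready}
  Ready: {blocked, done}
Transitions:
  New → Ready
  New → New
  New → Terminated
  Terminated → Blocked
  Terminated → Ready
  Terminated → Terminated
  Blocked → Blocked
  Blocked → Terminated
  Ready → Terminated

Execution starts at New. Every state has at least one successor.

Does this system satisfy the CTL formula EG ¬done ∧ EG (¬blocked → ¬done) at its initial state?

States satisfying ¬done: ∅.
States satisfying EG ¬done: ∅.
States satisfying ¬blocked → ¬done: {New, Terminated, Ready}.
States satisfying EG (¬blocked → ¬done): {New, Terminated, Ready}.
States satisfying EG ¬done ∧ EG (¬blocked → ¬done): ∅.
New ∉ Sat(EG ¬done ∧ EG (¬blocked → ¬done)).

No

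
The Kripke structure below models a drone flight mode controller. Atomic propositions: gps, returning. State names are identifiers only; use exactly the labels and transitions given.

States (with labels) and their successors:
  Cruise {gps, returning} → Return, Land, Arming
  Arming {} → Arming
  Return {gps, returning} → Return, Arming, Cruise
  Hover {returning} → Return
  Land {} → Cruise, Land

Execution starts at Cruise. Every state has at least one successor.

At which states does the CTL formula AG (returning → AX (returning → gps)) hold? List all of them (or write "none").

{Cruise, Arming, Return, Hover, Land}

States satisfying returning → AX (returning → gps): {Cruise, Arming, Return, Hover, Land}.
States satisfying AG (returning → AX (returning → gps)): {Cruise, Arming, Return, Hover, Land}.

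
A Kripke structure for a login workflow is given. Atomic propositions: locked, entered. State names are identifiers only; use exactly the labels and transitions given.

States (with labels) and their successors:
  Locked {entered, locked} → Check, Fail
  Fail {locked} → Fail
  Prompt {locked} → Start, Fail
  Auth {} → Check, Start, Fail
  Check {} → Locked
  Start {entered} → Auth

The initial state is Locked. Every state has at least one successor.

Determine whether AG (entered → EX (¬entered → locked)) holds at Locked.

Yes

States satisfying entered → EX (¬entered → locked): {Locked, Fail, Prompt, Auth, Check}.
States satisfying AG (entered → EX (¬entered → locked)): {Locked, Fail, Check}.
Every state reachable from Locked satisfies entered → EX (¬entered → locked).
Locked ∈ Sat(AG (entered → EX (¬entered → locked))).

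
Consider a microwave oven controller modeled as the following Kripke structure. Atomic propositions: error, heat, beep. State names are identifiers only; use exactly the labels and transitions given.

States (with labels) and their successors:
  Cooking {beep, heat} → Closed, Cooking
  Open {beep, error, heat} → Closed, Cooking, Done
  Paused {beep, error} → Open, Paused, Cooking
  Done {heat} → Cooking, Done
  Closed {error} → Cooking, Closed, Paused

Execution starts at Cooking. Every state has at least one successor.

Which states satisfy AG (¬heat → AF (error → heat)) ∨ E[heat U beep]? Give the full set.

{Cooking, Open, Paused, Done}

States satisfying ¬heat → AF (error → heat): {Cooking, Open, Done}.
States satisfying AG (¬heat → AF (error → heat)): ∅.
States satisfying heat: {Cooking, Open, Done}.
States satisfying beep: {Cooking, Open, Paused}.
States satisfying E[heat U beep]: {Cooking, Open, Paused, Done}.
States satisfying AG (¬heat → AF (error → heat)) ∨ E[heat U beep]: {Cooking, Open, Paused, Done}.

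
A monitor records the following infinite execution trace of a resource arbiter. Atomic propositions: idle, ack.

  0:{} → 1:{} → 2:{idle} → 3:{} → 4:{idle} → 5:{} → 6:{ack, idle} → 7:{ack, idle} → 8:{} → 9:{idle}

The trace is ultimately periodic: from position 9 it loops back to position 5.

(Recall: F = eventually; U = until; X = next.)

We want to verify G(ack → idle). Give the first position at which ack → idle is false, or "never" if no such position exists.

never

ack → idle holds at every position 0..9, and those are all the positions the trace ever visits, so the invariant G(ack → idle) is never violated.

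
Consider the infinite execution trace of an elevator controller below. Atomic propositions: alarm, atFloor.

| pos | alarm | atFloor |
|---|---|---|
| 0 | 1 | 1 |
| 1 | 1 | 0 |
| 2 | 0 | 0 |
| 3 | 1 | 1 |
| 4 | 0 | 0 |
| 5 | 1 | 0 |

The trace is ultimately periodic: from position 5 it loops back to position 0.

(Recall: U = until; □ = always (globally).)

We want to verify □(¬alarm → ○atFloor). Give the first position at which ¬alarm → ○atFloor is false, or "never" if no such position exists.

Check ¬alarm → ○atFloor at each position in order: 0 ✓, 1 ✓, 2 ✓, 3 ✓.
At position 4 the labels are {} and the next position 5 has {alarm}, so ¬alarm → ○atFloor is false there. This is the first violation.

4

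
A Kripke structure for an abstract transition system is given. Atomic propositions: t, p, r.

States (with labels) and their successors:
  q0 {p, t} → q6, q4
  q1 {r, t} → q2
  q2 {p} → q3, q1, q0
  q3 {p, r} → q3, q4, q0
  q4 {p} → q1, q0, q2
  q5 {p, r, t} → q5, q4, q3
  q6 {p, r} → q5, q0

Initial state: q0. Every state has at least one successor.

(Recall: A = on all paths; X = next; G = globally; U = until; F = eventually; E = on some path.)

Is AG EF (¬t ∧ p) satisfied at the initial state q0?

Satisfied

States satisfying EF (¬t ∧ p): {q0, q1, q2, q3, q4, q5, q6}.
States satisfying AG EF (¬t ∧ p): {q0, q1, q2, q3, q4, q5, q6}.
Every state reachable from q0 satisfies EF (¬t ∧ p).
q0 ∈ Sat(AG EF (¬t ∧ p)).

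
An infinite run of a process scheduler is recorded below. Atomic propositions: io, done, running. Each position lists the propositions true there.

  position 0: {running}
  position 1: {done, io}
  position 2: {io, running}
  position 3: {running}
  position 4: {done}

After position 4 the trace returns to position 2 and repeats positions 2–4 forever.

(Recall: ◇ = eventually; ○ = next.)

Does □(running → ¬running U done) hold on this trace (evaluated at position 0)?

No

running → ¬running U done must hold at every position from 0 onward. It fails at position 0, so □(running → ¬running U done) is false.
Positions where running holds: 0, 2, 3.
Check ¬running U done at each: 0→fails, 2→fails, 3→fails.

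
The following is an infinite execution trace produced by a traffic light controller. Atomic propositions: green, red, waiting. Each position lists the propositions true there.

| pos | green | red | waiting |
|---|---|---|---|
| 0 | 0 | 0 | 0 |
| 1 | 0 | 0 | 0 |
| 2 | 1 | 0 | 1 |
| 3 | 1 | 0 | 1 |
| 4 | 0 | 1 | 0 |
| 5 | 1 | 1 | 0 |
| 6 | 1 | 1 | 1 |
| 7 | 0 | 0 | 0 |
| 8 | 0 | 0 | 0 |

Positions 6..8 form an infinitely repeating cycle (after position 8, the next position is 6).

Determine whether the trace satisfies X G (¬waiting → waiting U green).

The position after 0 is 1; G (¬waiting → waiting U green) is false there.

Does not hold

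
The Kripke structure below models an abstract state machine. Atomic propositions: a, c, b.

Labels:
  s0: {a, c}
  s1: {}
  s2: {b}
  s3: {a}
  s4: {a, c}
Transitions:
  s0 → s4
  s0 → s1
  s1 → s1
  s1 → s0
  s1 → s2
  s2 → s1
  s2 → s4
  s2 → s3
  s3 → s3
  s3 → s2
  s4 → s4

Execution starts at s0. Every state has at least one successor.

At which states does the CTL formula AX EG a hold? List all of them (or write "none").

States satisfying EG a: {s0, s3, s4}.
States satisfying AX EG a: {s4}.

{s4}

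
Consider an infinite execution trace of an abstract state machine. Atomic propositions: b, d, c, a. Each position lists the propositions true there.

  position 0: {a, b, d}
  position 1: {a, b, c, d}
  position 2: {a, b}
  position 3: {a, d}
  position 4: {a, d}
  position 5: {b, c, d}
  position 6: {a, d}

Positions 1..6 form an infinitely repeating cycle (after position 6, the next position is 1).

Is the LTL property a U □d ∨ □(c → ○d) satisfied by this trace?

Walking from position 0: at position 5, □d has not yet held and a fails, so a U □d is false.
c → ○d must hold at every position from 0 onward. It fails at position 1, so □(c → ○d) is false.
Positions where c holds: 1, 5.
Check ○d at each: 1→fails, 5→ok.
At position 0: a U □d is false; □(c → ○d) is false; so a U □d ∨ □(c → ○d) is false.

Does not hold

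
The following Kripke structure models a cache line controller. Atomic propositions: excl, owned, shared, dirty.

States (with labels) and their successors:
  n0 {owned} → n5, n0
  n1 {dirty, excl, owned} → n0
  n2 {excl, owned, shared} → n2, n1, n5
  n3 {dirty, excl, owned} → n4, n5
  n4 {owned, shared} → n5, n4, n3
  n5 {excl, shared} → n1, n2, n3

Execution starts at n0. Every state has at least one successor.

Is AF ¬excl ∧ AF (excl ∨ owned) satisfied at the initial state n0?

States satisfying ¬excl: {n0, n4}.
States satisfying AF ¬excl: {n0, n1, n4}.
States satisfying excl ∨ owned: {n0, n1, n2, n3, n4, n5}.
States satisfying AF (excl ∨ owned): {n0, n1, n2, n3, n4, n5}.
States satisfying AF ¬excl ∧ AF (excl ∨ owned): {n0, n1, n4}.
n0 ∈ Sat(AF ¬excl ∧ AF (excl ∨ owned)).

Satisfied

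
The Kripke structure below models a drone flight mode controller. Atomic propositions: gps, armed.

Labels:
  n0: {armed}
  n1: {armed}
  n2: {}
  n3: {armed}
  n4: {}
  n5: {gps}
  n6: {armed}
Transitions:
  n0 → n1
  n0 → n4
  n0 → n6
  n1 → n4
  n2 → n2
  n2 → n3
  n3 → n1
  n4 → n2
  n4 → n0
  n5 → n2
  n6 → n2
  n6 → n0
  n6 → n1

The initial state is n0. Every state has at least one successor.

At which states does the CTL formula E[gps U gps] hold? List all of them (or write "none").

{n5}

States satisfying gps: {n5}.
States satisfying E[gps U gps]: {n5}.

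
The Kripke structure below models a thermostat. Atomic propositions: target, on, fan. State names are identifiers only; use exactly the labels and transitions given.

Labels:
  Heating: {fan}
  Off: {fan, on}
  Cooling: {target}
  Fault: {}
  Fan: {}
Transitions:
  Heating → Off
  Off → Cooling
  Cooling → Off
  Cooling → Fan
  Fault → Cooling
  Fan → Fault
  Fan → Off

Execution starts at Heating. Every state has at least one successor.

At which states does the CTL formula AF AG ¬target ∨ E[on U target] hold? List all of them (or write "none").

{Off, Cooling}

States satisfying AG ¬target: ∅.
States satisfying AF AG ¬target: ∅.
States satisfying on: {Off}.
States satisfying target: {Cooling}.
States satisfying E[on U target]: {Off, Cooling}.
States satisfying AF AG ¬target ∨ E[on U target]: {Off, Cooling}.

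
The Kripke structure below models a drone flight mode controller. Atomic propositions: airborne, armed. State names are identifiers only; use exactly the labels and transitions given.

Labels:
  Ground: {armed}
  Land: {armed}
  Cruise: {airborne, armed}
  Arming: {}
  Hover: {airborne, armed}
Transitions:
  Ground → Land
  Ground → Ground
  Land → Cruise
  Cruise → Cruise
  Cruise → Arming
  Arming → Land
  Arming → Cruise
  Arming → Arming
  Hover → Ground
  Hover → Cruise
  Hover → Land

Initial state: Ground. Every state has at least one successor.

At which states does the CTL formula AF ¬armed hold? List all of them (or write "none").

States satisfying ¬armed: {Arming}.
States satisfying AF ¬armed: {Arming}.

{Arming}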